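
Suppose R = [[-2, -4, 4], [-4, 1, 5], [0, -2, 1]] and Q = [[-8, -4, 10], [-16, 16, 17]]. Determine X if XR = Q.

Since R sits to the right of X, X = QR⁻¹.
det R = -6; the adjugate gives R⁻¹ = [[-11/6, 2/3, 4], [-2/3, 1/3, 1], [-4/3, 2/3, 3]].
X = QR⁻¹ = [[-8, -4, 10], [-16, 16, 17]] · [[-11/6, 2/3, 4], [-2/3, 1/3, 1], [-4/3, 2/3, 3]] = [[4, 0, -6], [-4, 6, 3]].

X = [[4, 0, -6], [-4, 6, 3]]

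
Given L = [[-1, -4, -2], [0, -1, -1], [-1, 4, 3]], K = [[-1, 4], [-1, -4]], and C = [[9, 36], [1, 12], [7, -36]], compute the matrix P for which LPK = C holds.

Left-multiply by L⁻¹ and right-multiply by K⁻¹: P = L⁻¹CK⁻¹.
L has determinant -3; L⁻¹ = [[-1/3, -4/3, -2/3], [-1/3, 5/3, 1/3], [1/3, -8/3, -1/3]].
K has determinant 8; K⁻¹ = [[-1/2, -1/2], [1/8, -1/8]].
L⁻¹C = [[-9, -4], [1, -4], [-2, -8]].
P = (L⁻¹C)K⁻¹ = [[4, 5], [-1, 0], [0, 2]].

P = [[4, 5], [-1, 0], [0, 2]]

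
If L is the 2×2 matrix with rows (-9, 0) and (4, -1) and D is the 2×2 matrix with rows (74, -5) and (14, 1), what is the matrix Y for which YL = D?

Since L sits to the right of Y, Y = DL⁻¹.
det L = 9, so L⁻¹ = [[-1/9, 0], [-4/9, -1]].
Y = DL⁻¹ = [[74, -5], [14, 1]] · [[-1/9, 0], [-4/9, -1]] = [[-6, 5], [-2, -1]].

Y = [[-6, 5], [-2, -1]]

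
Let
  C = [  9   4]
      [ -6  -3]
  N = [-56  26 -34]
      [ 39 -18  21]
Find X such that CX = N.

X = [[-4, 2, -6], [-5, 2, 5]]

Left-multiplying both sides by C⁻¹ gives X = C⁻¹N.
det C = -3; the adjugate gives C⁻¹ = [[1, 4/3], [-2, -3]].
X = C⁻¹N = [[1, 4/3], [-2, -3]] · [[-56, 26, -34], [39, -18, 21]] = [[-4, 2, -6], [-5, 2, 5]].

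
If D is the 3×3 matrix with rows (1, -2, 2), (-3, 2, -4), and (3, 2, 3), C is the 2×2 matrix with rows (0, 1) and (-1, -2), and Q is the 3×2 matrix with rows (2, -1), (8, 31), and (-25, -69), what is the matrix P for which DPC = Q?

P = [[-1, 2], [-2, 5], [-4, 3]]

P = D⁻¹QC⁻¹ (apply D⁻¹ on the left and C⁻¹ on the right).
D has determinant -4; D⁻¹ = [[-7/2, -5/2, -1], [3/4, 3/4, 1/2], [3, 2, 1]].
det C = 1, so C⁻¹ = [[-2, -1], [1, 0]].
D⁻¹Q = [[-2, -5], [-5, -12], [-3, -10]].
P = (D⁻¹Q)C⁻¹ = [[-1, 2], [-2, 5], [-4, 3]].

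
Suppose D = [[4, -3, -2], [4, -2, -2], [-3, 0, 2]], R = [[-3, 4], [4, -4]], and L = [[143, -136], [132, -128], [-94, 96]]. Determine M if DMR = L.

M = [[0, 4], [-3, -5], [1, -5]]

Isolating M: multiply by D⁻¹ from the left and R⁻¹ from the right, so M = D⁻¹LR⁻¹.
D has determinant 2; D⁻¹ = [[-2, 3, 1], [-1, 1, 0], [-3, 9/2, 2]].
R has determinant -4; R⁻¹ = [[1, 1], [1, 3/4]].
D⁻¹L = [[16, -16], [-11, 8], [-23, 24]].
M = (D⁻¹L)R⁻¹ = [[0, 4], [-3, -5], [1, -5]].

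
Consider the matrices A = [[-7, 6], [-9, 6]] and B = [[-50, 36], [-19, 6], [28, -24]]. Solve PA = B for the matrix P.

P = [[2, 4], [-5, 6], [-4, 0]]

A is on the right of P, so right-multiply by A⁻¹: P = BA⁻¹.
det A = 12, so A⁻¹ = [[1/2, -1/2], [3/4, -7/12]].
P = BA⁻¹ = [[-50, 36], [-19, 6], [28, -24]] · [[1/2, -1/2], [3/4, -7/12]] = [[2, 4], [-5, 6], [-4, 0]].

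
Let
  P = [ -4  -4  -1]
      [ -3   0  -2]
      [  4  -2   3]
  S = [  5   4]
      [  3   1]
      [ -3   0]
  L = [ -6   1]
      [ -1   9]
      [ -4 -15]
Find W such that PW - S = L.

PW = L + S = [[-1, 5], [2, 10], [-7, -15]].
Since P multiplies W on the left, W = P⁻¹(L + S).
det P = 6, so P⁻¹ = [[-2/3, 7/3, 4/3], [1/6, -4/3, -5/6], [1, -4, -2]].
W = P⁻¹(L + S) = [[-4, 0], [3, 0], [5, -5]].

W = [[-4, 0], [3, 0], [5, -5]]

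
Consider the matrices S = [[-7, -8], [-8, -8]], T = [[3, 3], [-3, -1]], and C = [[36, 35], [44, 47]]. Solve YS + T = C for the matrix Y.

YS = C − T = [[33, 32], [47, 48]].
S is on the right of Y, so right-multiply by S⁻¹: Y = (C − T)S⁻¹.
S has determinant -8; S⁻¹ = [[1, -1], [-1, 7/8]].
Y = (C − T)S⁻¹ = [[1, -5], [-1, -5]].

Y = [[1, -5], [-1, -5]]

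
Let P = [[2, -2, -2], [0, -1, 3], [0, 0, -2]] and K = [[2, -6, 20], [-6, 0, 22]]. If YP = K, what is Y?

P is on the right of Y, so right-multiply by P⁻¹: Y = KP⁻¹.
P has determinant 4; P⁻¹ = [[1/2, -1, -2], [0, -1, -3/2], [0, 0, -1/2]].
Y = KP⁻¹ = [[2, -6, 20], [-6, 0, 22]] · [[1/2, -1, -2], [0, -1, -3/2], [0, 0, -1/2]] = [[1, 4, -5], [-3, 6, 1]].

Y = [[1, 4, -5], [-3, 6, 1]]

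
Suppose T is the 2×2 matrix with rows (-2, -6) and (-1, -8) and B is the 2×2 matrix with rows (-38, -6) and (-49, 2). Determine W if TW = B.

Left-multiplying both sides by T⁻¹ gives W = T⁻¹B.
det T = 10; the adjugate gives T⁻¹ = [[-4/5, 3/5], [1/10, -1/5]].
W = T⁻¹B = [[-4/5, 3/5], [1/10, -1/5]] · [[-38, -6], [-49, 2]] = [[1, 6], [6, -1]].

W = [[1, 6], [6, -1]]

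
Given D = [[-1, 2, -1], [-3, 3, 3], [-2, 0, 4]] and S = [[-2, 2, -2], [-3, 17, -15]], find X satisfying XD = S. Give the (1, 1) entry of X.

D is on the right of X, so right-multiply by D⁻¹: X = SD⁻¹.
D has determinant -6; D⁻¹ = [[-2, 4/3, -3/2], [-1, 1, -1], [-1, 2/3, -1/2]].
X = SD⁻¹ = [[-2, 2, -2], [-3, 17, -15]] · [[-2, 4/3, -3/2], [-1, 1, -1], [-1, 2/3, -1/2]] = [[4, -2, 2], [4, 3, -5]].

4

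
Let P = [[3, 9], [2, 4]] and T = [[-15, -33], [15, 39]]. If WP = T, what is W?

P is on the right of W, so right-multiply by P⁻¹: W = TP⁻¹.
det P = -6, so P⁻¹ = [[-2/3, 3/2], [1/3, -1/2]].
W = TP⁻¹ = [[-15, -33], [15, 39]] · [[-2/3, 3/2], [1/3, -1/2]] = [[-1, -6], [3, 3]].

W = [[-1, -6], [3, 3]]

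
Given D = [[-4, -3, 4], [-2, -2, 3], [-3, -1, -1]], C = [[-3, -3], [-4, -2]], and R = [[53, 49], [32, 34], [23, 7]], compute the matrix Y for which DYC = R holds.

Y = [[-2, 3], [5, -2], [-2, 1]]

Left-multiply by D⁻¹ and right-multiply by C⁻¹: Y = D⁻¹RC⁻¹.
D has determinant -3; D⁻¹ = [[-5/3, 7/3, 1/3], [11/3, -16/3, -4/3], [4/3, -5/3, -2/3]].
det C = -6, so C⁻¹ = [[1/3, -1/2], [-2/3, 1/2]].
D⁻¹R = [[-6, 0], [-7, -11], [2, 4]].
Y = (D⁻¹R)C⁻¹ = [[-2, 3], [5, -2], [-2, 1]].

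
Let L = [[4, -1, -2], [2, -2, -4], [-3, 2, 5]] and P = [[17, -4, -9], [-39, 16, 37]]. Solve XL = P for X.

Right-multiplying both sides by L⁻¹ gives X = PL⁻¹.
L has determinant -6; L⁻¹ = [[1/3, -1/6, 0], [-1/3, -7/3, -2], [1/3, 5/6, 1]].
X = PL⁻¹ = [[17, -4, -9], [-39, 16, 37]] · [[1/3, -1/6, 0], [-1/3, -7/3, -2], [1/3, 5/6, 1]] = [[4, -1, -1], [-6, 0, 5]].

X = [[4, -1, -1], [-6, 0, 5]]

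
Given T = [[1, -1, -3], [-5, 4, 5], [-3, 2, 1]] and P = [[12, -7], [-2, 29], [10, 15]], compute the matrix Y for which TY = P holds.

Left-multiplying both sides by T⁻¹ gives Y = T⁻¹P.
det T = -2, so T⁻¹ = [[3, 5/2, -7/2], [5, 4, -5], [-1, -1/2, 1/2]].
Y = T⁻¹P = [[3, 5/2, -7/2], [5, 4, -5], [-1, -1/2, 1/2]] · [[12, -7], [-2, 29], [10, 15]] = [[-4, -1], [2, 6], [-6, 0]].

Y = [[-4, -1], [2, 6], [-6, 0]]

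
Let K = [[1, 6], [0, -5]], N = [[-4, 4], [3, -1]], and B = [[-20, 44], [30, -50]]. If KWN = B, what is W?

W = [[-4, 0], [3, 2]]

Left-multiply by K⁻¹ and right-multiply by N⁻¹: W = K⁻¹BN⁻¹.
det K = -5, so K⁻¹ = [[1, 6/5], [0, -1/5]].
N has determinant -8; N⁻¹ = [[1/8, 1/2], [3/8, 1/2]].
K⁻¹B = [[16, -16], [-6, 10]].
W = (K⁻¹B)N⁻¹ = [[-4, 0], [3, 2]].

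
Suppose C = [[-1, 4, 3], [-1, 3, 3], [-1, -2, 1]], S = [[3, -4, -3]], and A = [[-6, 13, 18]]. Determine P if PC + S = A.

P = [[5, 1, 3]]

PC = A − S = [[-9, 17, 21]].
C is on the right of P, so right-multiply by C⁻¹: P = (A − S)C⁻¹.
det C = -2, so C⁻¹ = [[-9/2, 5, -3/2], [1, -1, 0], [-5/2, 3, -1/2]].
P = (A − S)C⁻¹ = [[5, 1, 3]].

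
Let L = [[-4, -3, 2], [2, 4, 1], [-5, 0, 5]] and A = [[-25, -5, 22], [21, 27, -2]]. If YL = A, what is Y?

Right-multiplying both sides by L⁻¹ gives Y = AL⁻¹.
det L = 5, so L⁻¹ = [[4, 3, -11/5], [-3, -2, 8/5], [4, 3, -2]].
Y = AL⁻¹ = [[-25, -5, 22], [21, 27, -2]] · [[4, 3, -11/5], [-3, -2, 8/5], [4, 3, -2]] = [[3, 1, 3], [-5, 3, 1]].

Y = [[3, 1, 3], [-5, 3, 1]]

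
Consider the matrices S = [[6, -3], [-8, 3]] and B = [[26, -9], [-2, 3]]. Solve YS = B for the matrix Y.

S is on the right of Y, so right-multiply by S⁻¹: Y = BS⁻¹.
S has determinant -6; S⁻¹ = [[-1/2, -1/2], [-4/3, -1]].
Y = BS⁻¹ = [[26, -9], [-2, 3]] · [[-1/2, -1/2], [-4/3, -1]] = [[-1, -4], [-3, -2]].

Y = [[-1, -4], [-3, -2]]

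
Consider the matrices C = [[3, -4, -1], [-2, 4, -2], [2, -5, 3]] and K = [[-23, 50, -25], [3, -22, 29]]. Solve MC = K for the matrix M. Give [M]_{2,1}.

-5

Right-multiplying both sides by C⁻¹ gives M = KC⁻¹.
det C = -4; the adjugate gives C⁻¹ = [[-1/2, -17/4, -3], [-1/2, -11/4, -2], [-1/2, -7/4, -1]].
M = KC⁻¹ = [[-23, 50, -25], [3, -22, 29]] · [[-1/2, -17/4, -3], [-1/2, -11/4, -2], [-1/2, -7/4, -1]] = [[-1, 4, -6], [-5, -3, 6]].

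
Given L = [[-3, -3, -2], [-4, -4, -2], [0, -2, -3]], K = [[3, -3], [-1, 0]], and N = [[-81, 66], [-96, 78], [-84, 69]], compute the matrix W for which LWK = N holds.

W = [[0, 0], [4, -3], [5, -3]]

Isolating W: multiply by L⁻¹ from the left and K⁻¹ from the right, so W = L⁻¹NK⁻¹.
det L = -4; the adjugate gives L⁻¹ = [[-2, 5/4, 1/2], [3, -9/4, -1/2], [-2, 3/2, 0]].
K has determinant -3; K⁻¹ = [[0, -1], [-1/3, -1]].
L⁻¹N = [[0, 0], [15, -12], [18, -15]].
W = (L⁻¹N)K⁻¹ = [[0, 0], [4, -3], [5, -3]].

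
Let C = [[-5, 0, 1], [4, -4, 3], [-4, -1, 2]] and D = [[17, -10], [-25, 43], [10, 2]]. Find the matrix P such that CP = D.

P = [[-4, 3], [0, -4], [-3, 5]]

C is on the left of P, so left-multiply by C⁻¹: P = C⁻¹D.
det C = 5, so C⁻¹ = [[-1, -1/5, 4/5], [-4, -6/5, 19/5], [-4, -1, 4]].
P = C⁻¹D = [[-1, -1/5, 4/5], [-4, -6/5, 19/5], [-4, -1, 4]] · [[17, -10], [-25, 43], [10, 2]] = [[-4, 3], [0, -4], [-3, 5]].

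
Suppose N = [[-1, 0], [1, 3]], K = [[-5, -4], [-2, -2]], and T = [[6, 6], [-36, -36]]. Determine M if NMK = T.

M = [[0, 3], [0, 5]]

Left-multiply by N⁻¹ and right-multiply by K⁻¹: M = N⁻¹TK⁻¹.
det N = -3; the adjugate gives N⁻¹ = [[-1, 0], [1/3, 1/3]].
det K = 2, so K⁻¹ = [[-1, 2], [1, -5/2]].
N⁻¹T = [[-6, -6], [-10, -10]].
M = (N⁻¹T)K⁻¹ = [[0, 3], [0, 5]].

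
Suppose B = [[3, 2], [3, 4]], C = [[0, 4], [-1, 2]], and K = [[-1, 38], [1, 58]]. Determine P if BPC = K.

P = B⁻¹KC⁻¹ (apply B⁻¹ on the left and C⁻¹ on the right).
det B = 6, so B⁻¹ = [[2/3, -1/3], [-1/2, 1/2]].
C has determinant 4; C⁻¹ = [[1/2, -1], [1/4, 0]].
B⁻¹K = [[-1, 6], [1, 10]].
P = (B⁻¹K)C⁻¹ = [[1, 1], [3, -1]].

P = [[1, 1], [3, -1]]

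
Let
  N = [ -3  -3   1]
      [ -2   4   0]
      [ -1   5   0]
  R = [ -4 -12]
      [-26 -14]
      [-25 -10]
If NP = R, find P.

P = [[5, 5], [-4, -1], [-1, 0]]

N is on the left of P, so left-multiply by N⁻¹: P = N⁻¹R.
det N = -6; the adjugate gives N⁻¹ = [[0, -5/6, 2/3], [0, -1/6, 1/3], [1, -3, 3]].
P = N⁻¹R = [[0, -5/6, 2/3], [0, -1/6, 1/3], [1, -3, 3]] · [[-4, -12], [-26, -14], [-25, -10]] = [[5, 5], [-4, -1], [-1, 0]].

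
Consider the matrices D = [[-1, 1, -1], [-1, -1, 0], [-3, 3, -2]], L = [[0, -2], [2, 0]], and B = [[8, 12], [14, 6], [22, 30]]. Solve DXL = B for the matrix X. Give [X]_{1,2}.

-5

Isolating X: multiply by D⁻¹ from the left and L⁻¹ from the right, so X = D⁻¹BL⁻¹.
det D = 2; the adjugate gives D⁻¹ = [[1, -1/2, -1/2], [-1, -1/2, 1/2], [-3, 0, 1]].
det L = 4, so L⁻¹ = [[0, 1/2], [-1/2, 0]].
D⁻¹B = [[-10, -6], [-4, 0], [-2, -6]].
X = (D⁻¹B)L⁻¹ = [[3, -5], [0, -2], [3, -1]].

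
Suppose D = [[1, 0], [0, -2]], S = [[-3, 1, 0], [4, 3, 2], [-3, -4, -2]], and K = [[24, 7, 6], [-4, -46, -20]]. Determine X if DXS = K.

Isolating X: multiply by D⁻¹ from the left and S⁻¹ from the right, so X = D⁻¹KS⁻¹.
det D = -2, so D⁻¹ = [[1, 0], [0, -1/2]].
det S = -4; the adjugate gives S⁻¹ = [[-1/2, -1/2, -1/2], [-1/2, -3/2, -3/2], [7/4, 15/4, 13/4]].
D⁻¹K = [[24, 7, 6], [2, 23, 10]].
X = (D⁻¹K)S⁻¹ = [[-5, 0, -3], [5, 2, -3]].

X = [[-5, 0, -3], [5, 2, -3]]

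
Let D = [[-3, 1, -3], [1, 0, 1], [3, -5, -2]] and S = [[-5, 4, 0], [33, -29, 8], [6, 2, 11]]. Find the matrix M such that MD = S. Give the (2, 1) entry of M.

Since D sits to the right of M, M = SD⁻¹.
det D = 5, so D⁻¹ = [[1, 17/5, 1/5], [1, 3, 0], [-1, -12/5, -1/5]].
M = SD⁻¹ = [[-5, 4, 0], [33, -29, 8], [6, 2, 11]] · [[1, 17/5, 1/5], [1, 3, 0], [-1, -12/5, -1/5]] = [[-1, -5, -1], [-4, 6, 5], [-3, 0, -1]].

-4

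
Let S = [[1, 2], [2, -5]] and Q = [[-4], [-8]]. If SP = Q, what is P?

P = [[-4], [0]]

Left-multiplying both sides by S⁻¹ gives P = S⁻¹Q.
det S = -9, so S⁻¹ = [[5/9, 2/9], [2/9, -1/9]].
P = S⁻¹Q = [[5/9, 2/9], [2/9, -1/9]] · [[-4], [-8]] = [[-4], [0]].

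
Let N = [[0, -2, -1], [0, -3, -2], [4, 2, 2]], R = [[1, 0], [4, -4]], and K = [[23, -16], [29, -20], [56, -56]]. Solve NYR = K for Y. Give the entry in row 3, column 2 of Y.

2

Isolating Y: multiply by N⁻¹ from the left and R⁻¹ from the right, so Y = N⁻¹KR⁻¹.
det N = 4; the adjugate gives N⁻¹ = [[-1/2, 1/2, 1/4], [-2, 1, 0], [3, -2, 0]].
det R = -4, so R⁻¹ = [[1, 0], [1, -1/4]].
N⁻¹K = [[17, -16], [-17, 12], [11, -8]].
Y = (N⁻¹K)R⁻¹ = [[1, 4], [-5, -3], [3, 2]].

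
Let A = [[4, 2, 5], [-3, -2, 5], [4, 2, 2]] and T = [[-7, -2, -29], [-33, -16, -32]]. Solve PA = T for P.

Right-multiplying both sides by A⁻¹ gives P = TA⁻¹.
det A = 6, so A⁻¹ = [[-7/3, 1, 10/3], [13/3, -2, -35/6], [1/3, 0, -1/3]].
P = TA⁻¹ = [[-7, -2, -29], [-33, -16, -32]] · [[-7/3, 1, 10/3], [13/3, -2, -35/6], [1/3, 0, -1/3]] = [[-2, -3, -2], [-3, -1, -6]].

P = [[-2, -3, -2], [-3, -1, -6]]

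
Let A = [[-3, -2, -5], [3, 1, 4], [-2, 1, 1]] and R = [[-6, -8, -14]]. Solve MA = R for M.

Right-multiplying both sides by A⁻¹ gives M = RA⁻¹.
A has determinant 6; A⁻¹ = [[-1/2, -1/2, -1/2], [-11/6, -13/6, -1/2], [5/6, 7/6, 1/2]].
M = RA⁻¹ = [[-6, -8, -14]] · [[-1/2, -1/2, -1/2], [-11/6, -13/6, -1/2], [5/6, 7/6, 1/2]] = [[6, 4, 0]].

M = [[6, 4, 0]]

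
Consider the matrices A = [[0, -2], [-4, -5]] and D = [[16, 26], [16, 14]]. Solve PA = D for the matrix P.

P = [[-3, -4], [3, -4]]

Since A sits to the right of P, P = DA⁻¹.
A has determinant -8; A⁻¹ = [[5/8, -1/4], [-1/2, 0]].
P = DA⁻¹ = [[16, 26], [16, 14]] · [[5/8, -1/4], [-1/2, 0]] = [[-3, -4], [3, -4]].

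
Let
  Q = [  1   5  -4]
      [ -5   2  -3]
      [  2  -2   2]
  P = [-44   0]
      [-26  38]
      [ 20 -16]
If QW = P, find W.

W = [[0, -6], [-4, -2], [6, -4]]

Since Q multiplies W on the left, W = Q⁻¹P.
Q has determinant -6; Q⁻¹ = [[1/3, 1/3, 7/6], [-2/3, -5/3, -23/6], [-1, -2, -9/2]].
W = Q⁻¹P = [[1/3, 1/3, 7/6], [-2/3, -5/3, -23/6], [-1, -2, -9/2]] · [[-44, 0], [-26, 38], [20, -16]] = [[0, -6], [-4, -2], [6, -4]].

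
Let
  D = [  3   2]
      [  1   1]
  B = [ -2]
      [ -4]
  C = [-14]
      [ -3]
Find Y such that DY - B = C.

Y = [[-2], [-5]]

DY = C + B = [[-16], [-7]].
Since D multiplies Y on the left, Y = D⁻¹(C + B).
det D = 1; the adjugate gives D⁻¹ = [[1, -2], [-1, 3]].
Y = D⁻¹(C + B) = [[-2], [-5]].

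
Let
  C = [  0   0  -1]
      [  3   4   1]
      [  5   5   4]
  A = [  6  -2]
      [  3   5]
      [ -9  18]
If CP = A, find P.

Since C multiplies P on the left, P = C⁻¹A.
C has determinant 5; C⁻¹ = [[11/5, -1, 4/5], [-7/5, 1, -3/5], [-1, 0, 0]].
P = C⁻¹A = [[11/5, -1, 4/5], [-7/5, 1, -3/5], [-1, 0, 0]] · [[6, -2], [3, 5], [-9, 18]] = [[3, 5], [0, -3], [-6, 2]].

P = [[3, 5], [0, -3], [-6, 2]]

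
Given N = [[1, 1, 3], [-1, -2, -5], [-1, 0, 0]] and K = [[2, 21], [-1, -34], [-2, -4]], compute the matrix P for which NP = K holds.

Left-multiplying both sides by N⁻¹ gives P = N⁻¹K.
N has determinant -1; N⁻¹ = [[0, 0, -1], [-5, -3, -2], [2, 1, 1]].
P = N⁻¹K = [[0, 0, -1], [-5, -3, -2], [2, 1, 1]] · [[2, 21], [-1, -34], [-2, -4]] = [[2, 4], [-3, 5], [1, 4]].

P = [[2, 4], [-3, 5], [1, 4]]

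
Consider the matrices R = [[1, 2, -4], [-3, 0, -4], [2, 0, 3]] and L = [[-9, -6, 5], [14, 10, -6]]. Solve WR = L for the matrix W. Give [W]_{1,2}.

4

R is on the right of W, so right-multiply by R⁻¹: W = LR⁻¹.
R has determinant 2; R⁻¹ = [[0, -3, -4], [1/2, 11/2, 8], [0, 2, 3]].
W = LR⁻¹ = [[-9, -6, 5], [14, 10, -6]] · [[0, -3, -4], [1/2, 11/2, 8], [0, 2, 3]] = [[-3, 4, 3], [5, 1, 6]].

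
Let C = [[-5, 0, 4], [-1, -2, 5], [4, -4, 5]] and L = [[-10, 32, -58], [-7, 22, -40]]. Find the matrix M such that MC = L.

Right-multiplying both sides by C⁻¹ gives M = LC⁻¹.
C has determinant -2; C⁻¹ = [[-5, 8, -4], [-25/2, 41/2, -21/2], [-6, 10, -5]].
M = LC⁻¹ = [[-10, 32, -58], [-7, 22, -40]] · [[-5, 8, -4], [-25/2, 41/2, -21/2], [-6, 10, -5]] = [[-2, -4, -6], [0, -5, -3]].

M = [[-2, -4, -6], [0, -5, -3]]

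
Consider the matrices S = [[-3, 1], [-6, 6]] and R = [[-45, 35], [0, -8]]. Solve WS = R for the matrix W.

Since S sits to the right of W, W = RS⁻¹.
S has determinant -12; S⁻¹ = [[-1/2, 1/12], [-1/2, 1/4]].
W = RS⁻¹ = [[-45, 35], [0, -8]] · [[-1/2, 1/12], [-1/2, 1/4]] = [[5, 5], [4, -2]].

W = [[5, 5], [4, -2]]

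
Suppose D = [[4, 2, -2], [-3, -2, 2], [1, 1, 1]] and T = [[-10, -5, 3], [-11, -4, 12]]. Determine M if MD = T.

M = [[-3, -1, -1], [-3, 1, 4]]

D is on the right of M, so right-multiply by D⁻¹: M = TD⁻¹.
D has determinant -4; D⁻¹ = [[1, 1, 0], [-5/4, -3/2, 1/2], [1/4, 1/2, 1/2]].
M = TD⁻¹ = [[-10, -5, 3], [-11, -4, 12]] · [[1, 1, 0], [-5/4, -3/2, 1/2], [1/4, 1/2, 1/2]] = [[-3, -1, -1], [-3, 1, 4]].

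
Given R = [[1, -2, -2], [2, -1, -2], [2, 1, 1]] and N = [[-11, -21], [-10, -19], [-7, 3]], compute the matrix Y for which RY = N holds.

Since R multiplies Y on the left, Y = R⁻¹N.
det R = 5, so R⁻¹ = [[1/5, 0, 2/5], [-6/5, 1, -2/5], [4/5, -1, 3/5]].
Y = R⁻¹N = [[1/5, 0, 2/5], [-6/5, 1, -2/5], [4/5, -1, 3/5]] · [[-11, -21], [-10, -19], [-7, 3]] = [[-5, -3], [6, 5], [-3, 4]].

Y = [[-5, -3], [6, 5], [-3, 4]]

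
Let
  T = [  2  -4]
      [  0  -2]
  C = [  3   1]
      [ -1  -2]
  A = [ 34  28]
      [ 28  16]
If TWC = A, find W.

W = [[-4, -1], [-4, 2]]

W = T⁻¹AC⁻¹ (apply T⁻¹ on the left and C⁻¹ on the right).
T has determinant -4; T⁻¹ = [[1/2, -1], [0, -1/2]].
C has determinant -5; C⁻¹ = [[2/5, 1/5], [-1/5, -3/5]].
T⁻¹A = [[-11, -2], [-14, -8]].
W = (T⁻¹A)C⁻¹ = [[-4, -1], [-4, 2]].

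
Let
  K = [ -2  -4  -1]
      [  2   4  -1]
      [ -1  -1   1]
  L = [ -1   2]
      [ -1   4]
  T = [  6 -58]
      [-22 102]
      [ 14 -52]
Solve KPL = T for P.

Isolating P: multiply by K⁻¹ from the left and L⁻¹ from the right, so P = K⁻¹TL⁻¹.
det K = -4; the adjugate gives K⁻¹ = [[-3/4, -5/4, -2], [1/4, 3/4, 1], [-1/2, -1/2, 0]].
det L = -2, so L⁻¹ = [[-2, 1], [-1/2, 1/2]].
K⁻¹T = [[-5, 20], [-1, 10], [8, -22]].
P = (K⁻¹T)L⁻¹ = [[0, 5], [-3, 4], [-5, -3]].

P = [[0, 5], [-3, 4], [-5, -3]]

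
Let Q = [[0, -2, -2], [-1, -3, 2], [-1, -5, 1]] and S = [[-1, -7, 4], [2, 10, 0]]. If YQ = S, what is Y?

Since Q sits to the right of Y, Y = SQ⁻¹.
Q has determinant -2; Q⁻¹ = [[-7/2, -6, 5], [1/2, 1, -1], [-1, -1, 1]].
Y = SQ⁻¹ = [[-1, -7, 4], [2, 10, 0]] · [[-7/2, -6, 5], [1/2, 1, -1], [-1, -1, 1]] = [[-4, -5, 6], [-2, -2, 0]].

Y = [[-4, -5, 6], [-2, -2, 0]]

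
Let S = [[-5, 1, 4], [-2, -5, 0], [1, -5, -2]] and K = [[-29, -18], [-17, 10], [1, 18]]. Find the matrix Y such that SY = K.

S is on the left of Y, so left-multiply by S⁻¹: Y = S⁻¹K.
det S = 6; the adjugate gives S⁻¹ = [[5/3, -3, 10/3], [-2/3, 1, -4/3], [5/2, -4, 9/2]].
Y = S⁻¹K = [[5/3, -3, 10/3], [-2/3, 1, -4/3], [5/2, -4, 9/2]] · [[-29, -18], [-17, 10], [1, 18]] = [[6, 0], [1, -2], [0, -4]].

Y = [[6, 0], [1, -2], [0, -4]]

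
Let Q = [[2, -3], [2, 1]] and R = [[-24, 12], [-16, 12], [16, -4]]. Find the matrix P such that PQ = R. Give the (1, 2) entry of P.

-6

Since Q sits to the right of P, P = RQ⁻¹.
det Q = 8, so Q⁻¹ = [[1/8, 3/8], [-1/4, 1/4]].
P = RQ⁻¹ = [[-24, 12], [-16, 12], [16, -4]] · [[1/8, 3/8], [-1/4, 1/4]] = [[-6, -6], [-5, -3], [3, 5]].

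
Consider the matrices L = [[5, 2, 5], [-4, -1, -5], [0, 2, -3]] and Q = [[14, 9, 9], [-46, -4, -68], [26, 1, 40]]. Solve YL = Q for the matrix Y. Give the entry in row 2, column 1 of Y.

L is on the right of Y, so right-multiply by L⁻¹: Y = QL⁻¹.
det L = 1; the adjugate gives L⁻¹ = [[13, 16, -5], [-12, -15, 5], [-8, -10, 3]].
Y = QL⁻¹ = [[14, 9, 9], [-46, -4, -68], [26, 1, 40]] · [[13, 16, -5], [-12, -15, 5], [-8, -10, 3]] = [[2, -1, 2], [-6, 4, 6], [6, 1, -5]].

-6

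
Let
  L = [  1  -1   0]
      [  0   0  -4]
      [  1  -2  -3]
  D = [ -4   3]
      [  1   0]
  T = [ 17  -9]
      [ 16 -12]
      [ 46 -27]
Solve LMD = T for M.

M = [[0, 0], [3, -5], [1, 0]]

Left-multiply by L⁻¹ and right-multiply by D⁻¹: M = L⁻¹TD⁻¹.
det L = -4, so L⁻¹ = [[2, 3/4, -1], [1, 3/4, -1], [0, -1/4, 0]].
D has determinant -3; D⁻¹ = [[0, 1], [1/3, 4/3]].
L⁻¹T = [[0, 0], [-17, 9], [-4, 3]].
M = (L⁻¹T)D⁻¹ = [[0, 0], [3, -5], [1, 0]].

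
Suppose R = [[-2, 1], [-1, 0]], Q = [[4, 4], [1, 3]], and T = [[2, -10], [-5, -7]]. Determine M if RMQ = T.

M = [[1, 1], [4, -4]]

Isolating M: multiply by R⁻¹ from the left and Q⁻¹ from the right, so M = R⁻¹TQ⁻¹.
det R = 1, so R⁻¹ = [[0, -1], [1, -2]].
Q has determinant 8; Q⁻¹ = [[3/8, -1/2], [-1/8, 1/2]].
R⁻¹T = [[5, 7], [12, 4]].
M = (R⁻¹T)Q⁻¹ = [[1, 1], [4, -4]].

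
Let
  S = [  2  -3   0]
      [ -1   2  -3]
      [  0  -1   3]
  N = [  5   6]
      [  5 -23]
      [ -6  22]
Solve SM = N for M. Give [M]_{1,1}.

-2

Since S multiplies M on the left, M = S⁻¹N.
det S = -3; the adjugate gives S⁻¹ = [[-1, -3, -3], [-1, -2, -2], [-1/3, -2/3, -1/3]].
M = S⁻¹N = [[-1, -3, -3], [-1, -2, -2], [-1/3, -2/3, -1/3]] · [[5, 6], [5, -23], [-6, 22]] = [[-2, -3], [-3, -4], [-3, 6]].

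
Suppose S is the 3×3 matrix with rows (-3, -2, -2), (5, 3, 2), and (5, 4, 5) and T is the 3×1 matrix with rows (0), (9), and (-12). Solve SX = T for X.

X = [[6], [-3], [-6]]

Since S multiplies X on the left, X = S⁻¹T.
det S = -1, so S⁻¹ = [[-7, -2, -2], [15, 5, 4], [-5, -2, -1]].
X = S⁻¹T = [[-7, -2, -2], [15, 5, 4], [-5, -2, -1]] · [[0], [9], [-12]] = [[6], [-3], [-6]].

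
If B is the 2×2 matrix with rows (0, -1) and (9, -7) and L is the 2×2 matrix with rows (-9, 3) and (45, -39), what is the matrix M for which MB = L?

B is on the right of M, so right-multiply by B⁻¹: M = LB⁻¹.
det B = 9; the adjugate gives B⁻¹ = [[-7/9, 1/9], [-1, 0]].
M = LB⁻¹ = [[-9, 3], [45, -39]] · [[-7/9, 1/9], [-1, 0]] = [[4, -1], [4, 5]].

M = [[4, -1], [4, 5]]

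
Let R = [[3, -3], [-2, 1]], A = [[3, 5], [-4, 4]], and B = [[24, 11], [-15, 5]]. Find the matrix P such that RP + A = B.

P = [[4, -3], [-3, -5]]

RP = B − A = [[21, 6], [-11, 1]].
Since R multiplies P on the left, P = R⁻¹(B − A).
R has determinant -3; R⁻¹ = [[-1/3, -1], [-2/3, -1]].
P = R⁻¹(B − A) = [[4, -3], [-3, -5]].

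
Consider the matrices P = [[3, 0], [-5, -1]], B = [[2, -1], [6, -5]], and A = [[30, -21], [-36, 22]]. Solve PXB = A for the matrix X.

Isolating X: multiply by P⁻¹ from the left and B⁻¹ from the right, so X = P⁻¹AB⁻¹.
P has determinant -3; P⁻¹ = [[1/3, 0], [-5/3, -1]].
det B = -4; the adjugate gives B⁻¹ = [[5/4, -1/4], [3/2, -1/2]].
P⁻¹A = [[10, -7], [-14, 13]].
X = (P⁻¹A)B⁻¹ = [[2, 1], [2, -3]].

X = [[2, 1], [2, -3]]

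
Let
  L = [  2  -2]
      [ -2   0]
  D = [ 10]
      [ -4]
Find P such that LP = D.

P = [[2], [-3]]

Left-multiplying both sides by L⁻¹ gives P = L⁻¹D.
L has determinant -4; L⁻¹ = [[0, -1/2], [-1/2, -1/2]].
P = L⁻¹D = [[0, -1/2], [-1/2, -1/2]] · [[10], [-4]] = [[2], [-3]].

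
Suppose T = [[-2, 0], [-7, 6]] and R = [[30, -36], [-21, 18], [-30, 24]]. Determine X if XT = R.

Since T sits to the right of X, X = RT⁻¹.
T has determinant -12; T⁻¹ = [[-1/2, 0], [-7/12, 1/6]].
X = RT⁻¹ = [[30, -36], [-21, 18], [-30, 24]] · [[-1/2, 0], [-7/12, 1/6]] = [[6, -6], [0, 3], [1, 4]].

X = [[6, -6], [0, 3], [1, 4]]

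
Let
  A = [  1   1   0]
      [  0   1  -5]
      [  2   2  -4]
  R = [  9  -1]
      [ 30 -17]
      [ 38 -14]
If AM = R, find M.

Since A multiplies M on the left, M = A⁻¹R.
det A = -4; the adjugate gives A⁻¹ = [[-3/2, -1, 5/4], [5/2, 1, -5/4], [1/2, 0, -1/4]].
M = A⁻¹R = [[-3/2, -1, 5/4], [5/2, 1, -5/4], [1/2, 0, -1/4]] · [[9, -1], [30, -17], [38, -14]] = [[4, 1], [5, -2], [-5, 3]].

M = [[4, 1], [5, -2], [-5, 3]]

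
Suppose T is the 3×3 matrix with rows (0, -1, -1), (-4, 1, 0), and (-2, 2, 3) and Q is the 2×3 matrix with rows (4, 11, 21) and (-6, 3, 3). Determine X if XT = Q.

T is on the right of X, so right-multiply by T⁻¹: X = QT⁻¹.
det T = -6; the adjugate gives T⁻¹ = [[-1/2, -1/6, -1/6], [-2, 1/3, -2/3], [1, -1/3, 2/3]].
X = QT⁻¹ = [[4, 11, 21], [-6, 3, 3]] · [[-1/2, -1/6, -1/6], [-2, 1/3, -2/3], [1, -1/3, 2/3]] = [[-3, -4, 6], [0, 1, 1]].

X = [[-3, -4, 6], [0, 1, 1]]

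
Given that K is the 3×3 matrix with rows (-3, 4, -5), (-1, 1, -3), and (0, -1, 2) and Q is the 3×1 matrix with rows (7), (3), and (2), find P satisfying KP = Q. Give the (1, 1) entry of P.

Left-multiplying both sides by K⁻¹ gives P = K⁻¹Q.
K has determinant 6; K⁻¹ = [[-1/6, -1/2, -7/6], [1/3, -1, -2/3], [1/6, -1/2, 1/6]].
P = K⁻¹Q = [[-1/6, -1/2, -7/6], [1/3, -1, -2/3], [1/6, -1/2, 1/6]] · [[7], [3], [2]] = [[-5], [-2], [0]].

-5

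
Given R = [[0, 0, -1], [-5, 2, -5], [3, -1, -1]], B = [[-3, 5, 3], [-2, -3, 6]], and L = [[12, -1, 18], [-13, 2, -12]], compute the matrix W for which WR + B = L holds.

W = [[0, -3, 0], [-5, 4, 3]]

WR = L − B = [[15, -6, 15], [-11, 5, -18]].
Right-multiplying both sides by R⁻¹ gives W = (L − B)R⁻¹.
det R = 1; the adjugate gives R⁻¹ = [[-7, 1, 2], [-20, 3, 5], [-1, 0, 0]].
W = (L − B)R⁻¹ = [[0, -3, 0], [-5, 4, 3]].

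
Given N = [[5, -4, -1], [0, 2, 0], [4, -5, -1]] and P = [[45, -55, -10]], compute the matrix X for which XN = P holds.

X = [[5, -5, 5]]

N is on the right of X, so right-multiply by N⁻¹: X = PN⁻¹.
det N = -2, so N⁻¹ = [[1, -1/2, -1], [0, 1/2, 0], [4, -9/2, -5]].
X = PN⁻¹ = [[45, -55, -10]] · [[1, -1/2, -1], [0, 1/2, 0], [4, -9/2, -5]] = [[5, -5, 5]].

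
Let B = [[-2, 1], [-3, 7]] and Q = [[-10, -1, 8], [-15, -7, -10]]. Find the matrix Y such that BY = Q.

Y = [[5, 0, -6], [0, -1, -4]]

Since B multiplies Y on the left, Y = B⁻¹Q.
B has determinant -11; B⁻¹ = [[-7/11, 1/11], [-3/11, 2/11]].
Y = B⁻¹Q = [[-7/11, 1/11], [-3/11, 2/11]] · [[-10, -1, 8], [-15, -7, -10]] = [[5, 0, -6], [0, -1, -4]].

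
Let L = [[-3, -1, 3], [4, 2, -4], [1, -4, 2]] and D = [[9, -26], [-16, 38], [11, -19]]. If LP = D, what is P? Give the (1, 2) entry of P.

Since L multiplies P on the left, P = L⁻¹D.
L has determinant -6; L⁻¹ = [[2, 5/3, 1/3], [2, 3/2, 0], [3, 13/6, 1/3]].
P = L⁻¹D = [[2, 5/3, 1/3], [2, 3/2, 0], [3, 13/6, 1/3]] · [[9, -26], [-16, 38], [11, -19]] = [[-5, 5], [-6, 5], [-4, -2]].

5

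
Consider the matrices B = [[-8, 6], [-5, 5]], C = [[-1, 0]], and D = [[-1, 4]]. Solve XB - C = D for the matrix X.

X = [[-1, 2]]

XB = D + C = [[-2, 4]].
B is on the right of X, so right-multiply by B⁻¹: X = (D + C)B⁻¹.
det B = -10, so B⁻¹ = [[-1/2, 3/5], [-1/2, 4/5]].
X = (D + C)B⁻¹ = [[-1, 2]].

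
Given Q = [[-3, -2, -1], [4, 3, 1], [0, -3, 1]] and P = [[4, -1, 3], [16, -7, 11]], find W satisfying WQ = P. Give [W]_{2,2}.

1

Q is on the right of W, so right-multiply by Q⁻¹: W = PQ⁻¹.
det Q = 2; the adjugate gives Q⁻¹ = [[3, 5/2, 1/2], [-2, -3/2, -1/2], [-6, -9/2, -1/2]].
W = PQ⁻¹ = [[4, -1, 3], [16, -7, 11]] · [[3, 5/2, 1/2], [-2, -3/2, -1/2], [-6, -9/2, -1/2]] = [[-4, -2, 1], [-4, 1, 6]].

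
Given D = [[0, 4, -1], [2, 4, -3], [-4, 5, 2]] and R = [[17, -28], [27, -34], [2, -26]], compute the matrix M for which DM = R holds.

M = [[4, 1], [4, -6], [-1, 4]]

Since D multiplies M on the left, M = D⁻¹R.
det D = 6, so D⁻¹ = [[23/6, -13/6, -4/3], [4/3, -2/3, -1/3], [13/3, -8/3, -4/3]].
M = D⁻¹R = [[23/6, -13/6, -4/3], [4/3, -2/3, -1/3], [13/3, -8/3, -4/3]] · [[17, -28], [27, -34], [2, -26]] = [[4, 1], [4, -6], [-1, 4]].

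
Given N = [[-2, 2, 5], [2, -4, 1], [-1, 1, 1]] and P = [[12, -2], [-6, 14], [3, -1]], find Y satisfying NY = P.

N is on the left of Y, so left-multiply by N⁻¹: Y = N⁻¹P.
det N = -6; the adjugate gives N⁻¹ = [[5/6, -1/2, -11/3], [1/2, -1/2, -2], [1/3, 0, -2/3]].
Y = N⁻¹P = [[5/6, -1/2, -11/3], [1/2, -1/2, -2], [1/3, 0, -2/3]] · [[12, -2], [-6, 14], [3, -1]] = [[2, -5], [3, -6], [2, 0]].

Y = [[2, -5], [3, -6], [2, 0]]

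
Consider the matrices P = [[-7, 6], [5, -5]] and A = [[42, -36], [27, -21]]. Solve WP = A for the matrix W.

P is on the right of W, so right-multiply by P⁻¹: W = AP⁻¹.
P has determinant 5; P⁻¹ = [[-1, -6/5], [-1, -7/5]].
W = AP⁻¹ = [[42, -36], [27, -21]] · [[-1, -6/5], [-1, -7/5]] = [[-6, 0], [-6, -3]].

W = [[-6, 0], [-6, -3]]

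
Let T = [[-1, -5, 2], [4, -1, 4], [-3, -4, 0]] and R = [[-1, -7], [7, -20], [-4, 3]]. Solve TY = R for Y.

Y = [[0, -1], [1, 0], [2, -4]]

Since T multiplies Y on the left, Y = T⁻¹R.
det T = 6; the adjugate gives T⁻¹ = [[8/3, -4/3, -3], [-2, 1, 2], [-19/6, 11/6, 7/2]].
Y = T⁻¹R = [[8/3, -4/3, -3], [-2, 1, 2], [-19/6, 11/6, 7/2]] · [[-1, -7], [7, -20], [-4, 3]] = [[0, -1], [1, 0], [2, -4]].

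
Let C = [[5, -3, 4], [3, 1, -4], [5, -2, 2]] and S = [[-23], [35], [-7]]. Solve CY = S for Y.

Since C multiplies Y on the left, Y = C⁻¹S.
det C = 4, so C⁻¹ = [[-3/2, -1/2, 2], [-13/2, -5/2, 8], [-11/4, -5/4, 7/2]].
Y = C⁻¹S = [[-3/2, -1/2, 2], [-13/2, -5/2, 8], [-11/4, -5/4, 7/2]] · [[-23], [35], [-7]] = [[3], [6], [-5]].

Y = [[3], [6], [-5]]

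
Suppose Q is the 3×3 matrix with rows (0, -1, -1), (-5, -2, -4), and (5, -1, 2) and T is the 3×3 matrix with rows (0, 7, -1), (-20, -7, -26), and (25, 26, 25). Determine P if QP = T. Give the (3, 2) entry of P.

-2

Q is on the left of P, so left-multiply by Q⁻¹: P = Q⁻¹T.
det Q = -5, so Q⁻¹ = [[8/5, -3/5, -2/5], [2, -1, -1], [-3, 1, 1]].
P = Q⁻¹T = [[8/5, -3/5, -2/5], [2, -1, -1], [-3, 1, 1]] · [[0, 7, -1], [-20, -7, -26], [25, 26, 25]] = [[2, 5, 4], [-5, -5, -1], [5, -2, 2]].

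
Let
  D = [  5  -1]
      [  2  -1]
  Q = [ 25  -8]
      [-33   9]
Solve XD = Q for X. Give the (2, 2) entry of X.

-4

Right-multiplying both sides by D⁻¹ gives X = QD⁻¹.
D has determinant -3; D⁻¹ = [[1/3, -1/3], [2/3, -5/3]].
X = QD⁻¹ = [[25, -8], [-33, 9]] · [[1/3, -1/3], [2/3, -5/3]] = [[3, 5], [-5, -4]].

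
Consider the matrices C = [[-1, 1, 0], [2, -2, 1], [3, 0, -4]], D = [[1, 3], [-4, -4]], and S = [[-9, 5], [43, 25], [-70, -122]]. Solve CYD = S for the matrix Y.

Y = C⁻¹SD⁻¹ (apply C⁻¹ on the left and D⁻¹ on the right).
det C = 3, so C⁻¹ = [[8/3, 4/3, 1/3], [11/3, 4/3, 1/3], [2, 1, 0]].
det D = 8, so D⁻¹ = [[-1/2, -3/8], [1/2, 1/8]].
C⁻¹S = [[10, 6], [1, 11], [25, 35]].
Y = (C⁻¹S)D⁻¹ = [[-2, -3], [5, 1], [5, -5]].

Y = [[-2, -3], [5, 1], [5, -5]]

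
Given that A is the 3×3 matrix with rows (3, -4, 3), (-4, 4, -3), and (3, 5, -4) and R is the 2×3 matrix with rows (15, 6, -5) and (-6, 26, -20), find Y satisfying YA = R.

Since A sits to the right of Y, Y = RA⁻¹.
A has determinant 1; A⁻¹ = [[-1, -1, 0], [-25, -21, -3], [-32, -27, -4]].
Y = RA⁻¹ = [[15, 6, -5], [-6, 26, -20]] · [[-1, -1, 0], [-25, -21, -3], [-32, -27, -4]] = [[-5, -6, 2], [-4, 0, 2]].

Y = [[-5, -6, 2], [-4, 0, 2]]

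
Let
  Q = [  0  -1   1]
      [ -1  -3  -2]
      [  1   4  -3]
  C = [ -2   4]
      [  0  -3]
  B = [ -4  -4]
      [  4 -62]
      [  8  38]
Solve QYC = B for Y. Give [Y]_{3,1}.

1

Y = Q⁻¹BC⁻¹ (apply Q⁻¹ on the left and C⁻¹ on the right).
det Q = 4, so Q⁻¹ = [[17/4, 1/4, 5/4], [-5/4, -1/4, -1/4], [-1/4, -1/4, -1/4]].
C has determinant 6; C⁻¹ = [[-1/2, -2/3], [0, -1/3]].
Q⁻¹B = [[-6, 15], [2, 11], [-2, 7]].
Y = (Q⁻¹B)C⁻¹ = [[3, -1], [-1, -5], [1, -1]].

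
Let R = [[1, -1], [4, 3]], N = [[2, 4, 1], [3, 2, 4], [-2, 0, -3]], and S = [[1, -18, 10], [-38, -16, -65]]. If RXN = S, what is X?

X = [[0, -5, -5], [4, -4, 1]]

Isolating X: multiply by R⁻¹ from the left and N⁻¹ from the right, so X = R⁻¹SN⁻¹.
R has determinant 7; R⁻¹ = [[3/7, 1/7], [-4/7, 1/7]].
det N = -4; the adjugate gives N⁻¹ = [[3/2, -3, -7/2], [-1/4, 1, 5/4], [-1, 2, 2]].
R⁻¹S = [[-5, -10, -5], [-6, 8, -15]].
X = (R⁻¹S)N⁻¹ = [[0, -5, -5], [4, -4, 1]].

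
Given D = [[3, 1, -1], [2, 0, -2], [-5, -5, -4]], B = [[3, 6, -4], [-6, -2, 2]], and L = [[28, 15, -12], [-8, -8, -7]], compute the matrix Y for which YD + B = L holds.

Y = [[4, 4, -1], [-1, 3, 1]]

YD = L − B = [[25, 9, -8], [-2, -6, -9]].
Right-multiplying both sides by D⁻¹ gives Y = (L − B)D⁻¹.
D has determinant -2; D⁻¹ = [[5, -9/2, 1], [-9, 17/2, -2], [5, -5, 1]].
Y = (L − B)D⁻¹ = [[4, 4, -1], [-1, 3, 1]].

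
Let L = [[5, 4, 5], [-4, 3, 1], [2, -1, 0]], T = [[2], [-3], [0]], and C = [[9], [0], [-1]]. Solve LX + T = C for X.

LX = C − T = [[7], [3], [-1]].
Left-multiplying both sides by L⁻¹ gives X = L⁻¹(C − T).
L has determinant 3; L⁻¹ = [[1/3, -5/3, -11/3], [2/3, -10/3, -25/3], [-2/3, 13/3, 31/3]].
X = L⁻¹(C − T) = [[1], [3], [-2]].

X = [[1], [3], [-2]]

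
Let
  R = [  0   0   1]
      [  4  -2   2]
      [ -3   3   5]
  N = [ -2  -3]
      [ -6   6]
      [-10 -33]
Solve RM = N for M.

M = [[-1, 0], [-1, -6], [-2, -3]]

Left-multiplying both sides by R⁻¹ gives M = R⁻¹N.
det R = 6, so R⁻¹ = [[-8/3, 1/2, 1/3], [-13/3, 1/2, 2/3], [1, 0, 0]].
M = R⁻¹N = [[-8/3, 1/2, 1/3], [-13/3, 1/2, 2/3], [1, 0, 0]] · [[-2, -3], [-6, 6], [-10, -33]] = [[-1, 0], [-1, -6], [-2, -3]].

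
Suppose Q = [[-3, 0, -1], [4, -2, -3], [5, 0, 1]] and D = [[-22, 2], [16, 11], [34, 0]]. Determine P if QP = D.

Since Q multiplies P on the left, P = Q⁻¹D.
det Q = -4, so Q⁻¹ = [[1/2, 0, 1/2], [19/4, -1/2, 13/4], [-5/2, 0, -3/2]].
P = Q⁻¹D = [[1/2, 0, 1/2], [19/4, -1/2, 13/4], [-5/2, 0, -3/2]] · [[-22, 2], [16, 11], [34, 0]] = [[6, 1], [-2, 4], [4, -5]].

P = [[6, 1], [-2, 4], [4, -5]]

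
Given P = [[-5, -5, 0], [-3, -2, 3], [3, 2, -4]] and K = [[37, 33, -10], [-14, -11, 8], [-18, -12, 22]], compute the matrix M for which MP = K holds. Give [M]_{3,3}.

-4

Since P sits to the right of M, M = KP⁻¹.
P has determinant 5; P⁻¹ = [[2/5, -4, -3], [-3/5, 4, 3], [0, -1, -1]].
M = KP⁻¹ = [[37, 33, -10], [-14, -11, 8], [-18, -12, 22]] · [[2/5, -4, -3], [-3/5, 4, 3], [0, -1, -1]] = [[-5, -6, -2], [1, 4, 1], [0, 2, -4]].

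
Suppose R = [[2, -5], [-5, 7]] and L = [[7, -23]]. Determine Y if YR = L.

Y = [[6, 1]]

Since R sits to the right of Y, Y = LR⁻¹.
det R = -11, so R⁻¹ = [[-7/11, -5/11], [-5/11, -2/11]].
Y = LR⁻¹ = [[7, -23]] · [[-7/11, -5/11], [-5/11, -2/11]] = [[6, 1]].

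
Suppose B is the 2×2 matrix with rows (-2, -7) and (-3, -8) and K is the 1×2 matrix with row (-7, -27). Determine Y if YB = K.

B is on the right of Y, so right-multiply by B⁻¹: Y = KB⁻¹.
det B = -5, so B⁻¹ = [[8/5, -7/5], [-3/5, 2/5]].
Y = KB⁻¹ = [[-7, -27]] · [[8/5, -7/5], [-3/5, 2/5]] = [[5, -1]].

Y = [[5, -1]]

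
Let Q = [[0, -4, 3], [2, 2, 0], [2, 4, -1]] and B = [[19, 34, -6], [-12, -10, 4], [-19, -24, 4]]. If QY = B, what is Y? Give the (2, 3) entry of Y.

Q is on the left of Y, so left-multiply by Q⁻¹: Y = Q⁻¹B.
det Q = 4; the adjugate gives Q⁻¹ = [[-1/2, 2, -3/2], [1/2, -3/2, 3/2], [1, -2, 2]].
Y = Q⁻¹B = [[-1/2, 2, -3/2], [1/2, -3/2, 3/2], [1, -2, 2]] · [[19, 34, -6], [-12, -10, 4], [-19, -24, 4]] = [[-5, -1, 5], [-1, -4, -3], [5, 6, -6]].

-3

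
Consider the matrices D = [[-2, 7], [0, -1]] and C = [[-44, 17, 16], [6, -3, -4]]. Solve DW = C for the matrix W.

W = [[1, 2, 6], [-6, 3, 4]]

Left-multiplying both sides by D⁻¹ gives W = D⁻¹C.
D has determinant 2; D⁻¹ = [[-1/2, -7/2], [0, -1]].
W = D⁻¹C = [[-1/2, -7/2], [0, -1]] · [[-44, 17, 16], [6, -3, -4]] = [[1, 2, 6], [-6, 3, 4]].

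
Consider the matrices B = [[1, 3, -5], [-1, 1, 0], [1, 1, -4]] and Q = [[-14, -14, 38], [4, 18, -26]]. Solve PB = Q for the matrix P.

Since B sits to the right of P, P = QB⁻¹.
B has determinant -6; B⁻¹ = [[2/3, -7/6, -5/6], [2/3, -1/6, -5/6], [1/3, -1/3, -2/3]].
P = QB⁻¹ = [[-14, -14, 38], [4, 18, -26]] · [[2/3, -7/6, -5/6], [2/3, -1/6, -5/6], [1/3, -1/3, -2/3]] = [[-6, 6, -2], [6, 1, -1]].

P = [[-6, 6, -2], [6, 1, -1]]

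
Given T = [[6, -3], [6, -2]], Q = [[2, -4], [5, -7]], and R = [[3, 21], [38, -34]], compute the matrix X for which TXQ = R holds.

X = [[-1, 4], [5, 5]]

Left-multiply by T⁻¹ and right-multiply by Q⁻¹: X = T⁻¹RQ⁻¹.
det T = 6, so T⁻¹ = [[-1/3, 1/2], [-1, 1]].
det Q = 6; the adjugate gives Q⁻¹ = [[-7/6, 2/3], [-5/6, 1/3]].
T⁻¹R = [[18, -24], [35, -55]].
X = (T⁻¹R)Q⁻¹ = [[-1, 4], [5, 5]].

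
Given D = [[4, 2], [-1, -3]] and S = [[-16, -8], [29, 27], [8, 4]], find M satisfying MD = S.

M = [[-4, 0], [6, -5], [2, 0]]

D is on the right of M, so right-multiply by D⁻¹: M = SD⁻¹.
D has determinant -10; D⁻¹ = [[3/10, 1/5], [-1/10, -2/5]].
M = SD⁻¹ = [[-16, -8], [29, 27], [8, 4]] · [[3/10, 1/5], [-1/10, -2/5]] = [[-4, 0], [6, -5], [2, 0]].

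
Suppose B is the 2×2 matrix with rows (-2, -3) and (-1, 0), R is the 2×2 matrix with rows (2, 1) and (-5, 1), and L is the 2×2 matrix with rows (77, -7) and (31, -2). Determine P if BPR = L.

P = [[-3, 5], [0, 1]]

Isolating P: multiply by B⁻¹ from the left and R⁻¹ from the right, so P = B⁻¹LR⁻¹.
det B = -3; the adjugate gives B⁻¹ = [[0, -1], [-1/3, 2/3]].
R has determinant 7; R⁻¹ = [[1/7, -1/7], [5/7, 2/7]].
B⁻¹L = [[-31, 2], [-5, 1]].
P = (B⁻¹L)R⁻¹ = [[-3, 5], [0, 1]].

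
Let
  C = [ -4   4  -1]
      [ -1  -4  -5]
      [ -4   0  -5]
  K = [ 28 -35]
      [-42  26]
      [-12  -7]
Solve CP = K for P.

Since C multiplies P on the left, P = C⁻¹K.
det C = -4; the adjugate gives C⁻¹ = [[-5, -5, 6], [-15/4, -4, 19/4], [4, 4, -5]].
P = C⁻¹K = [[-5, -5, 6], [-15/4, -4, 19/4], [4, 4, -5]] · [[28, -35], [-42, 26], [-12, -7]] = [[-2, 3], [6, -6], [4, -1]].

P = [[-2, 3], [6, -6], [4, -1]]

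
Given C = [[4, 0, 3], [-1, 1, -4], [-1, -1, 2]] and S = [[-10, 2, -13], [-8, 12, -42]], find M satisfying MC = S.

Right-multiplying both sides by C⁻¹ gives M = SC⁻¹.
det C = -2; the adjugate gives C⁻¹ = [[1, 3/2, 3/2], [-3, -11/2, -13/2], [-1, -2, -2]].
M = SC⁻¹ = [[-10, 2, -13], [-8, 12, -42]] · [[1, 3/2, 3/2], [-3, -11/2, -13/2], [-1, -2, -2]] = [[-3, 0, -2], [-2, 6, -6]].

M = [[-3, 0, -2], [-2, 6, -6]]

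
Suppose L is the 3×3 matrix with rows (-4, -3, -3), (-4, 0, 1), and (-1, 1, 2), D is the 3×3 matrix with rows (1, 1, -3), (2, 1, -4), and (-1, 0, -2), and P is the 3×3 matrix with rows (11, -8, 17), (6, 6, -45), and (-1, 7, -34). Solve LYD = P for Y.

Left-multiply by L⁻¹ and right-multiply by D⁻¹: Y = L⁻¹PD⁻¹.
L has determinant -5; L⁻¹ = [[1/5, -3/5, 3/5], [-7/5, 11/5, -16/5], [4/5, -7/5, 12/5]].
det D = 3; the adjugate gives D⁻¹ = [[-2/3, 2/3, -1/3], [8/3, -5/3, -2/3], [1/3, -1/3, -1/3]].
L⁻¹P = [[-2, -1, 10], [1, 2, -14], [-2, 2, -5]].
Y = (L⁻¹P)D⁻¹ = [[2, -3, -2], [0, 2, 3], [5, -3, 1]].

Y = [[2, -3, -2], [0, 2, 3], [5, -3, 1]]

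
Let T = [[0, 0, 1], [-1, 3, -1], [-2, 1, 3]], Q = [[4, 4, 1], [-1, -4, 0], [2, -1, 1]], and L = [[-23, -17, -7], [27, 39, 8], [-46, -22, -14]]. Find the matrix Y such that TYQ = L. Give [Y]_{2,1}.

-2

Left-multiply by T⁻¹ and right-multiply by Q⁻¹: Y = T⁻¹LQ⁻¹.
T has determinant 5; T⁻¹ = [[2, 1/5, -3/5], [1, 2/5, -1/5], [1, 0, 0]].
det Q = -3; the adjugate gives Q⁻¹ = [[4/3, 5/3, -4/3], [-1/3, -2/3, 1/3], [-3, -4, 4]].
T⁻¹L = [[-13, -13, -4], [-3, 3, -1], [-23, -17, -7]].
Y = (T⁻¹L)Q⁻¹ = [[-1, 3, -3], [-2, -3, 1], [-4, 1, -3]].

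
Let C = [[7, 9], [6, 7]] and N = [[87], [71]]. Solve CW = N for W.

Left-multiplying both sides by C⁻¹ gives W = C⁻¹N.
det C = -5; the adjugate gives C⁻¹ = [[-7/5, 9/5], [6/5, -7/5]].
W = C⁻¹N = [[-7/5, 9/5], [6/5, -7/5]] · [[87], [71]] = [[6], [5]].

W = [[6], [5]]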